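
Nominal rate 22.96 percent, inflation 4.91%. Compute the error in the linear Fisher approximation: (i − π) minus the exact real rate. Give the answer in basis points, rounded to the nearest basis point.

Approximate: r ≈ 22.960% − 4.910% = 18.0500%
Exact: (1 + 0.2296)/(1 + 0.0491) − 1 = 17.2052%
Error = 18.0500% − 17.2052% = 0.8448% → 84 basis points.

84 basis points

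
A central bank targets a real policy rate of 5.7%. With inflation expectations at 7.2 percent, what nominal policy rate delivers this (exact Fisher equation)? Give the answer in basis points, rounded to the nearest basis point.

(1 + i) = (1 + r)(1 + π) = 1.05700 × 1.07200 = 1.133104
i = 1.133104 − 1, so the required nominal rate is 1331 basis points.

1331 basis points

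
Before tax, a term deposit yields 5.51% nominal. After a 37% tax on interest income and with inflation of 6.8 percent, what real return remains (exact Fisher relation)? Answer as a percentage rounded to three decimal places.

After-tax nominal return = 5.51% × (1 − 0.37) = 3.4713%.
1 + r = 1.034713 / 1.06800 = 0.968832
After-tax real rate = 0.968832 − 1 → -3.117%.

-3.117%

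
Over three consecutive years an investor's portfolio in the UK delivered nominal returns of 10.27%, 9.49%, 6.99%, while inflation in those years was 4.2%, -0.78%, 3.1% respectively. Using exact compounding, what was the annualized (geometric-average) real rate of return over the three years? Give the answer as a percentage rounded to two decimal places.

Nominal growth factor = 1.1027 × 1.0949 × 1.0699 = 1.29173973
Price-level growth factor = 1.0420 × 0.9922 × 1.0310 = 1.06592244
Real growth factor = 1.29173973 / 1.06592244 = 1.21185152
Annualized real rate = 1.21185152^(1/3) − 1 = 6.6145% → 6.61%.

6.61%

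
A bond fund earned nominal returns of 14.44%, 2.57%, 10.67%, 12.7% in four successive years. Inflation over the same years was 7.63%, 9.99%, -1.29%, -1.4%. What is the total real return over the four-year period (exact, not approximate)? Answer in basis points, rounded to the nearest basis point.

Nominal growth factor = 1.1444 × 1.0257 × 1.1067 × 1.1270 = 1.464037
Price-level growth factor = 1.0763 × 1.0999 × 0.9871 × 0.9860 = 1.152191
Real growth factor = 1.464037 / 1.152191 = 1.270654
Total real return = 1.270654 − 1 → 2707 basis points.

2707 basis points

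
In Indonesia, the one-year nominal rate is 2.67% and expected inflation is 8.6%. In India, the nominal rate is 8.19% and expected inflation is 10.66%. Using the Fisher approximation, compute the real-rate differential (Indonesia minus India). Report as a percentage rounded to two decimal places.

-3.46%

Indonesia: 2.67% − 8.6% = -5.930%
India: 8.19% − 10.66% = -2.470%
Differential = -3.460% → -3.46%.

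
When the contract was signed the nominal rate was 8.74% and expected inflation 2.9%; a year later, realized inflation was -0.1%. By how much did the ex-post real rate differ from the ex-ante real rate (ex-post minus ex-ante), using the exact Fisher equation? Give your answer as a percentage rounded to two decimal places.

Ex-ante: (1 + 0.0874)/(1 + 0.0290) − 1 = 5.6754%
Ex-post: (1 + 0.0874)/(1 − 0.0010) − 1 = 8.8488%
Difference (ex-post − ex-ante) = 3.1734% → 3.17%.

3.17%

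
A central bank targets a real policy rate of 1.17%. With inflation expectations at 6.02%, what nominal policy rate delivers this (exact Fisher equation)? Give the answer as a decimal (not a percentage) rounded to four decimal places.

(1 + i) = (1 + r)(1 + π) = 1.01170 × 1.06020 = 1.07260434
i = 1.07260434 − 1, so the required nominal rate is 0.0726.

0.0726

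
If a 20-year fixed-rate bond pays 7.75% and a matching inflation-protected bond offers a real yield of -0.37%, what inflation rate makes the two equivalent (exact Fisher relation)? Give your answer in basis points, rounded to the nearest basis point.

815 basis points

(1 + π) = (1 + i)/(1 + r) = 1.07750 / 0.99630 = 1.081502
Break-even inflation = 1.081502 − 1 → 815 basis points.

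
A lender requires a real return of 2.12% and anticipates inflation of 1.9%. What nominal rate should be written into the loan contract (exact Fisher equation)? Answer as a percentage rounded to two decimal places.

(1 + i) = (1 + r)(1 + π) = 1.02120 × 1.01900 = 1.0406028
i = 1.0406028 − 1, so the required nominal rate is 4.06%.

4.06%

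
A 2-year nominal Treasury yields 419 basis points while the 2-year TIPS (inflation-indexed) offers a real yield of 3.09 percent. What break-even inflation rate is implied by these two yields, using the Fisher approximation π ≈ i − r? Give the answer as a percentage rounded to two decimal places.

π ≈ i − r = 4.19% − 3.09% → 1.10%.

1.10%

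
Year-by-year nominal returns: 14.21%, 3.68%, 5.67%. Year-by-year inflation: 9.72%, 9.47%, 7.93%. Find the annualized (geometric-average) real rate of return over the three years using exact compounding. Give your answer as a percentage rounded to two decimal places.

-1.17%

Compound the nominal returns: 1.1421 × 1.0368 × 1.0567 = 1.25126941.
Compound inflation: 1.0972 × 1.0947 × 1.0793 = 1.29635245.
Deflate: 1.25126941 / 1.29635245 = 0.96522316.
Annualized real rate = 0.96522316^(1/3) − 1 = -1.1729% → -1.17%.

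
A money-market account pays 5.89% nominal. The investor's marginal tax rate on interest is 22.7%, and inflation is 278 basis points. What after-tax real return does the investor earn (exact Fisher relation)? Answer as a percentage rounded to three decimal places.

1.725%

After-tax nominal return = 5.89% × (1 − 0.227) = 4.55297%.
1 + r = 1.0455297 / 1.02780 = 1.017250
After-tax real rate = 1.017250 − 1 → 1.725%.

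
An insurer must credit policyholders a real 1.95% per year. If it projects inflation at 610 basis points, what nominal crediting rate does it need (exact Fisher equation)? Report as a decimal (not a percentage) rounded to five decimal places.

0.08169

(1 + i) = (1 + r)(1 + π) = 1.01950 × 1.06100 = 1.0816895
i = 1.0816895 − 1, so the required nominal rate is 0.08169.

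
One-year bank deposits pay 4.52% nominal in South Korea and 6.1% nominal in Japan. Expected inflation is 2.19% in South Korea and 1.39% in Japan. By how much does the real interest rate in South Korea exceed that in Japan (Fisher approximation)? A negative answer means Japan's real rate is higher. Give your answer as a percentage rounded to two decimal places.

South Korea: 4.52% − 2.19% = 2.330%
Japan: 6.1% − 1.39% = 4.710%
Differential = -2.380% → -2.38%.

-2.38%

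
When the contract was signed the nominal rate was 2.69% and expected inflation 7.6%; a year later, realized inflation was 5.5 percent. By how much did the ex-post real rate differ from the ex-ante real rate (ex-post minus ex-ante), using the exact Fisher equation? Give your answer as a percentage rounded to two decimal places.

1.90%

Ex-ante: (1 + 0.0269)/(1 + 0.0760) − 1 = -4.5632%
Ex-post: (1 + 0.0269)/(1 + 0.0550) − 1 = -2.6635%
Difference (ex-post − ex-ante) = 1.8997% → 1.90%.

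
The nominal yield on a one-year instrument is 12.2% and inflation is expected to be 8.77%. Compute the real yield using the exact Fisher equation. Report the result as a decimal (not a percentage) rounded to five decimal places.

By the Fisher identity, 1 + r = (1 + i)/(1 + π).
1 + r = 1.12200 / 1.08770 = 1.031534
r = 1.031534 − 1 = 3.1534%, i.e. 0.03153.

0.03153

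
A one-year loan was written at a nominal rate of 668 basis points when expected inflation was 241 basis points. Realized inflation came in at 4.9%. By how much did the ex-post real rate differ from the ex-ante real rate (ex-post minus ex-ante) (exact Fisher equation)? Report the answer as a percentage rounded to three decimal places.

Ex-ante: (1 + 0.0668)/(1 + 0.0241) − 1 = 4.1695%
Ex-post: (1 + 0.0668)/(1 + 0.0490) − 1 = 1.6969%
Difference (ex-post − ex-ante) = -2.4727% → -2.473%.

-2.473%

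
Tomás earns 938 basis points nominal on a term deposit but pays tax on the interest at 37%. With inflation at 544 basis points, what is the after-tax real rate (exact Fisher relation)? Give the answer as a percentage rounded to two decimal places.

0.45%

After-tax nominal return = 9.38% × (1 − 0.37) = 5.9094%.
1 + r = 1.059094 / 1.05440 = 1.004452
After-tax real rate = 1.004452 − 1 → 0.45%.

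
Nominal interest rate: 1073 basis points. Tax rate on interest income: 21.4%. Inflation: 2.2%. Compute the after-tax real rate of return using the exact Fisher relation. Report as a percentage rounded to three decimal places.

After-tax nominal return = 10.73% × (1 − 0.214) = 8.43378%.
1 + r = 1.0843378 / 1.02200 = 1.060996
After-tax real rate = 1.060996 − 1 → 6.100%.

6.100%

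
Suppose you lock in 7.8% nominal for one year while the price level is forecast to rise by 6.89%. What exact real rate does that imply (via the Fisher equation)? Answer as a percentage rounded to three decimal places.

By the Fisher equation, 1 + r = (1 + i)/(1 + π).
1 + r = 1.07800 / 1.06890 = 1.008513
r = 1.008513 − 1 = 0.8513%, i.e. 0.851%.

0.851%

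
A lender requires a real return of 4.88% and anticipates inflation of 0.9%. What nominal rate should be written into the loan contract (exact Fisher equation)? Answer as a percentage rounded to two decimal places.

(1 + i) = (1 + r)(1 + π) = 1.04880 × 1.00900 = 1.0582392
i = 1.0582392 − 1, so the required nominal rate is 5.82%.

5.82%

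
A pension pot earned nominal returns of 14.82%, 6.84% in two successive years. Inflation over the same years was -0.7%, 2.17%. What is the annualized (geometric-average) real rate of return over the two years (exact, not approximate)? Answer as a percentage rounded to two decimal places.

9.96%

Nominal growth factor = 1.1482 × 1.0684 = 1.22673688
Price-level growth factor = 0.9930 × 1.0217 = 1.01454810
Real growth factor = 1.22673688 / 1.01454810 = 1.20914610
Annualized real rate = 1.20914610^(1/2) − 1 = 9.9612% → 9.96%.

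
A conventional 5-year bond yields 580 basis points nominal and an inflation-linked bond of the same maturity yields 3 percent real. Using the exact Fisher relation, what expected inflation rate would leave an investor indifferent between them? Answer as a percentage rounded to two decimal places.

2.72%

(1 + π) = (1 + i)/(1 + r) = 1.05800 / 1.03000 = 1.027184
Break-even inflation = 1.027184 − 1 → 2.72%.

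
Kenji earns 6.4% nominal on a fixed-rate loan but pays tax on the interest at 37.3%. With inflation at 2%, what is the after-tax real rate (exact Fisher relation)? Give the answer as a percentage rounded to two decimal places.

After-tax nominal return = 6.4% × (1 − 0.373) = 4.0128%.
1 + r = 1.040128 / 1.02000 = 1.019733
After-tax real rate = 1.019733 − 1 → 1.97%.

1.97%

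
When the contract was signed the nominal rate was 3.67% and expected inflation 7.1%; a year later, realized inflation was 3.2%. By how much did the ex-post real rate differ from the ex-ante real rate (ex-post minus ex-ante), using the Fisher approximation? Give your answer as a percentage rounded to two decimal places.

Ex-ante: 3.67% − 7.1% = -3.430%
Ex-post: 3.67% − 3.2% = 0.470%
Difference (ex-post − ex-ante) = 3.9000% → 3.90%.

3.90%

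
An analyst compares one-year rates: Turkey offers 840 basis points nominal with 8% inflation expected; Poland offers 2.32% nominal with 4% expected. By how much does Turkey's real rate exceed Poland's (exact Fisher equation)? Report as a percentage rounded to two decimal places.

Turkey: (1 + 0.0840)/(1 + 0.0800) − 1 = 0.3704%
Poland: (1 + 0.0232)/(1 + 0.0400) − 1 = -1.6154%
Differential = 0.3704% − (-1.6154%) = 1.9858% → 1.99%.

1.99%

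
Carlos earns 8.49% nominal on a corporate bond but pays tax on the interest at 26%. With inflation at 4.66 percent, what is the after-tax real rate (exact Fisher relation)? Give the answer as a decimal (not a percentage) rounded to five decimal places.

0.01550

After-tax nominal return = 8.49% × (1 − 0.26) = 6.2826%.
1 + r = 1.062826 / 1.04660 = 1.015504
After-tax real rate = 1.015504 − 1 → 0.01550.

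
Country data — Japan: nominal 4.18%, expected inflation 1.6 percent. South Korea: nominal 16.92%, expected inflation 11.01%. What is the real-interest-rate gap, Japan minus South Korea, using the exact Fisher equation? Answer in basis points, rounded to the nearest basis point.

-278 basis points

Japan: (1 + 0.0418)/(1 + 0.0160) − 1 = 2.5394%
South Korea: (1 + 0.1692)/(1 + 0.1101) − 1 = 5.3238%
Differential = 2.5394% − 5.3238% = -2.7845% → -278 basis points.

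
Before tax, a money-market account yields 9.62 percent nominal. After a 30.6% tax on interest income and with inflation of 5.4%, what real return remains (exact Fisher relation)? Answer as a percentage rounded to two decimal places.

After-tax nominal return = 9.62% × (1 − 0.306) = 6.67628%.
1 + r = 1.0667628 / 1.05400 = 1.012109
After-tax real rate = 1.012109 − 1 → 1.21%.

1.21%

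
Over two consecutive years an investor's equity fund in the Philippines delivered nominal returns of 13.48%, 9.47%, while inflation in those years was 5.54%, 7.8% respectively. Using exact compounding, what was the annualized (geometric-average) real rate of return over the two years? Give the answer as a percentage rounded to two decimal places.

4.49%

Compound the nominal returns: 1.1348 × 1.0947 = 1.24226556.
Compound inflation: 1.0554 × 1.0780 = 1.13772120.
Deflate: 1.24226556 / 1.13772120 = 1.09188926.
Annualized real rate = 1.09188926^(1/2) − 1 = 4.4935% → 4.49%.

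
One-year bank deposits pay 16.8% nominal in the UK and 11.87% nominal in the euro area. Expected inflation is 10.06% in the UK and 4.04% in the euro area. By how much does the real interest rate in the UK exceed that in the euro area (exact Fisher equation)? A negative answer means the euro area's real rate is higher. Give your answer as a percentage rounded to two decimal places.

-1.40%

The UK: (1 + 0.1680)/(1 + 0.1006) − 1 = 6.1239%
The euro area: (1 + 0.1187)/(1 + 0.0404) − 1 = 7.5260%
Differential = 6.1239% − 7.5260% = -1.4020% → -1.40%.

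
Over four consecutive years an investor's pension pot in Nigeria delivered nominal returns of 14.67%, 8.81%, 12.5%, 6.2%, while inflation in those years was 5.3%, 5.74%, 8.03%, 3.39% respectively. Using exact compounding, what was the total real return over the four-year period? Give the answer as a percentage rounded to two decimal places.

19.87%

Compound the nominal returns: 1.1467 × 1.0881 × 1.1250 × 1.0620 = 1.490719.
Compound inflation: 1.0530 × 1.0574 × 1.0803 × 1.0339 = 1.243628.
Deflate: 1.490719 / 1.243628 = 1.198685.
Total real return = 1.198685 − 1 → 19.87%.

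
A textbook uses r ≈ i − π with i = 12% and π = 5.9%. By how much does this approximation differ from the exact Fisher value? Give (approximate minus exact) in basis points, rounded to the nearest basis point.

Approximate: r ≈ 12.000% − 5.900% = 6.1000%
Exact: (1 + 0.1200)/(1 + 0.0590) − 1 = 5.7602%
Error = 6.1000% − 5.7602% = 0.3398% → 34 basis points.

34 basis points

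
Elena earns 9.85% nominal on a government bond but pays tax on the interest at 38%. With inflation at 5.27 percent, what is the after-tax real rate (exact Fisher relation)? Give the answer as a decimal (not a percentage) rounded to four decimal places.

0.0080

After-tax nominal return = 9.85% × (1 − 0.38) = 6.1070%.
1 + r = 1.06107 / 1.05270 = 1.007951
After-tax real rate = 1.007951 − 1 → 0.0080.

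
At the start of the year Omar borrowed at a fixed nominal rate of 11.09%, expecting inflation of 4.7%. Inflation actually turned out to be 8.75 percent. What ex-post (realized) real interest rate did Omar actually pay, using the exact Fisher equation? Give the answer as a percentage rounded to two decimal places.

2.15%

Ex-post: (1 + 0.1109)/(1 + 0.0875) − 1 = 2.1517%
So the realized real rate is 2.15%.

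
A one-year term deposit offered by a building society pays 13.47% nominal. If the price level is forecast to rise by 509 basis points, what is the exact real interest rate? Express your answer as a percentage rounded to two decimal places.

7.97%

By the Fisher identity, 1 + r = (1 + i)/(1 + π).
1 + r = 1.13470 / 1.05090 = 1.079741
r = 1.079741 − 1 = 7.9741%, i.e. 7.97%.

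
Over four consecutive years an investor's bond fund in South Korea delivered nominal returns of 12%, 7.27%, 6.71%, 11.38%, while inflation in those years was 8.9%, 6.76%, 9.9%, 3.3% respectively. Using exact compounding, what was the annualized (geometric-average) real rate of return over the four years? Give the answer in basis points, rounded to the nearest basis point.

199 basis points

Nominal growth factor = 1.1200 × 1.0727 × 1.0671 × 1.1138 = 1.42793565
Price-level growth factor = 1.0890 × 1.0676 × 1.0990 × 1.0330 = 1.31988003
Real growth factor = 1.42793565 / 1.31988003 = 1.08186776
Annualized real rate = 1.08186776^(1/4) − 1 = 1.9867% → 199 basis points.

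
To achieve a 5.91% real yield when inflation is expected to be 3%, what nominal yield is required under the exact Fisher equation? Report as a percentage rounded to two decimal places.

(1 + i) = (1 + r)(1 + π) = 1.05910 × 1.03000 = 1.090873
i = 1.090873 − 1, so the required nominal rate is 9.09%.

9.09%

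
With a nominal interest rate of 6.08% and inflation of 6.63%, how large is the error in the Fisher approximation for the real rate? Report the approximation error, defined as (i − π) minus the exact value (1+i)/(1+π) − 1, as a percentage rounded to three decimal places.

Approximate: r ≈ 6.080% − 6.630% = -0.5500%
Exact: (1 + 0.0608)/(1 + 0.0663) − 1 = -0.5158%
Error = -0.5500% − (-0.5158%) = -0.0342% → -0.034%.

-0.034%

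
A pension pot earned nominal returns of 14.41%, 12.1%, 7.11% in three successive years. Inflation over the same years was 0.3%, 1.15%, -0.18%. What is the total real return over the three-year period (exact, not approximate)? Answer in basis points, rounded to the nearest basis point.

3565 basis points

Compound the nominal returns: 1.1441 × 1.1210 × 1.0711 = 1.373724.
Compound inflation: 1.0030 × 1.0115 × 0.9982 = 1.012708.
Deflate: 1.373724 / 1.012708 = 1.356486.
Total real return = 1.356486 − 1 → 3565 basis points.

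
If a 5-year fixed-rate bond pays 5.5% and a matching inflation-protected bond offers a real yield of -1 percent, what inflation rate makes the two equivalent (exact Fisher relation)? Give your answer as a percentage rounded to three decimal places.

6.566%

(1 + π) = (1 + i)/(1 + r) = 1.05500 / 0.99000 = 1.065657
Break-even inflation = 1.065657 − 1 → 6.566%.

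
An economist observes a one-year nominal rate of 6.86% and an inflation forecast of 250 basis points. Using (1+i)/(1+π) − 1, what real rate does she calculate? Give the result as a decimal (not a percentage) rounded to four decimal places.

0.0425

1 + r = 1.06860 / 1.02500 = 1.042537
r = 1.042537 − 1 = 4.2537%, i.e. 0.0425.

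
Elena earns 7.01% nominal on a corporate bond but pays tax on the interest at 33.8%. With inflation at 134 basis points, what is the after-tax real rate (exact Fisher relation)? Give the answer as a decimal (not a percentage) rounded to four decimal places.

0.0326

After-tax nominal return = 7.01% × (1 − 0.338) = 4.64062%.
1 + r = 1.0464062 / 1.01340 = 1.032570
After-tax real rate = 1.032570 − 1 → 0.0326.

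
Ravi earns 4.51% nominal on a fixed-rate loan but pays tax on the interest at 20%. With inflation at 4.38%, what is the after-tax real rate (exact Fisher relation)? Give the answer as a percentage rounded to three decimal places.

After-tax nominal return = 4.51% × (1 − 0.2) = 3.6080%.
1 + r = 1.03608 / 1.04380 = 0.992604
After-tax real rate = 0.992604 − 1 → -0.740%.

-0.740%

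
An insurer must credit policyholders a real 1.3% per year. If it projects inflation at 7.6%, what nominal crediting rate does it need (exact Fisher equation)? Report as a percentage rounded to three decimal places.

(1 + i) = (1 + r)(1 + π) = 1.01300 × 1.07600 = 1.089988
i = 1.089988 − 1, so the required nominal rate is 8.999%.

8.999%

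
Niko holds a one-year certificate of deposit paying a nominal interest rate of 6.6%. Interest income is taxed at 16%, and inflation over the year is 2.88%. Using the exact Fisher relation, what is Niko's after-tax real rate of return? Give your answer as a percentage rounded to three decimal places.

After-tax nominal return = 6.6% × (1 − 0.16) = 5.5440%.
1 + r = 1.05544 / 1.02880 = 1.025894
After-tax real rate = 1.025894 − 1 → 2.589%.

2.589%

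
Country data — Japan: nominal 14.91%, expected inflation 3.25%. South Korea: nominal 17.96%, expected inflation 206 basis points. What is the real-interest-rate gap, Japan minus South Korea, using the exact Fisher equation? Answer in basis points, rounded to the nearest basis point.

-429 basis points

Japan: (1 + 0.1491)/(1 + 0.0325) − 1 = 11.2930%
South Korea: (1 + 0.1796)/(1 + 0.0206) − 1 = 15.5791%
Differential = 11.2930% − 15.5791% = -4.2861% → -429 basis points.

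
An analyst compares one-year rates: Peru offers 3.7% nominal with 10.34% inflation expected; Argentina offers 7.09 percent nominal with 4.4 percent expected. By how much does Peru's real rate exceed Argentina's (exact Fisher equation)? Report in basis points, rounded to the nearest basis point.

Peru: (1 + 0.0370)/(1 + 0.1034) − 1 = -6.0178%
Argentina: (1 + 0.0709)/(1 + 0.0440) − 1 = 2.5766%
Differential = -6.0178% − 2.5766% = -8.5944% → -859 basis points.

-859 basis points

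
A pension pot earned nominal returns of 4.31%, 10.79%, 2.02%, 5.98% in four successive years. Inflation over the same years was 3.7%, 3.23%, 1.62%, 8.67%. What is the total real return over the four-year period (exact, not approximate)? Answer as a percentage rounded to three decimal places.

Compound the nominal returns: 1.0431 × 1.1079 × 1.0202 × 1.0598 = 1.249499.
Compound inflation: 1.0370 × 1.0323 × 1.0162 × 1.0867 = 1.182153.
Deflate: 1.249499 / 1.182153 = 1.056969.
Total real return = 1.056969 − 1 → 5.697%.

5.697%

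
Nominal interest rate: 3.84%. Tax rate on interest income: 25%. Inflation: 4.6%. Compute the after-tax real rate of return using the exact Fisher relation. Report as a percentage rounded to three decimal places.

After-tax nominal return = 3.84% × (1 − 0.25) = 2.8800%.
1 + r = 1.02880 / 1.04600 = 0.983556
After-tax real rate = 0.983556 − 1 → -1.644%.

-1.644%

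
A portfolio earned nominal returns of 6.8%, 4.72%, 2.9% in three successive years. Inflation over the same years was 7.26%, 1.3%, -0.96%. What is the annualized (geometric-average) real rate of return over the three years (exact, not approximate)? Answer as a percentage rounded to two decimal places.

2.26%

Compound the nominal returns: 1.0680 × 1.0472 × 1.0290 = 1.15084348.
Compound inflation: 1.0726 × 1.0130 × 0.9904 = 1.07611298.
Deflate: 1.15084348 / 1.07611298 = 1.06944484.
Annualized real rate = 1.06944484^(1/3) − 1 = 2.2632% → 2.26%.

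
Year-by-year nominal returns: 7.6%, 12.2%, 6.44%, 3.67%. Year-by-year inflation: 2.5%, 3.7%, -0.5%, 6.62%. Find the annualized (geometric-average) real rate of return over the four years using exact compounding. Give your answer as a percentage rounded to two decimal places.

4.26%

Nominal growth factor = 1.0760 × 1.1220 × 1.0644 × 1.0367 = 1.33218056
Price-level growth factor = 1.0250 × 1.0370 × 0.9950 × 1.0662 = 1.12762418
Real growth factor = 1.33218056 / 1.12762418 = 1.18140475
Annualized real rate = 1.18140475^(1/4) − 1 = 4.2557% → 4.26%.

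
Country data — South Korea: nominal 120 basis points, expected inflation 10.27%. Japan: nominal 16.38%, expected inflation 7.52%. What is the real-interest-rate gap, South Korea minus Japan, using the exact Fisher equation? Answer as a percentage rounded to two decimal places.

South Korea: (1 + 0.0120)/(1 + 0.1027) − 1 = -8.2253%
Japan: (1 + 0.1638)/(1 + 0.0752) − 1 = 8.2403%
Differential = -8.2253% − 8.2403% = -16.4656% → -16.47%.

-16.47%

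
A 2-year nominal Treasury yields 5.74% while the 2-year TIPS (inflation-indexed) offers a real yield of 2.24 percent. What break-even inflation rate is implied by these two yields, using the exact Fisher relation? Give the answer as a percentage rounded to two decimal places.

(1 + π) = (1 + i)/(1 + r) = 1.05740 / 1.02240 = 1.034233
Break-even inflation = 1.034233 − 1 → 3.42%.

3.42%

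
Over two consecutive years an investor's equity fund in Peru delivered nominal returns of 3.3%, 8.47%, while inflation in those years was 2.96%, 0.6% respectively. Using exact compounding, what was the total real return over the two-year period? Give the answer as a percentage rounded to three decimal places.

8.179%

Compound the nominal returns: 1.0330 × 1.0847 = 1.120495.
Compound inflation: 1.0296 × 1.0060 = 1.035778.
Deflate: 1.120495 / 1.035778 = 1.081791.
Total real return = 1.081791 − 1 → 8.179%.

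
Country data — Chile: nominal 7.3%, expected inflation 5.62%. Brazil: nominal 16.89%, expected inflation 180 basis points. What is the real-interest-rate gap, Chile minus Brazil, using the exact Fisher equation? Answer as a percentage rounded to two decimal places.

Chile: (1 + 0.0730)/(1 + 0.0562) − 1 = 1.5906%
Brazil: (1 + 0.1689)/(1 + 0.0180) − 1 = 14.8232%
Differential = 1.5906% − 14.8232% = -13.2326% → -13.23%.

-13.23%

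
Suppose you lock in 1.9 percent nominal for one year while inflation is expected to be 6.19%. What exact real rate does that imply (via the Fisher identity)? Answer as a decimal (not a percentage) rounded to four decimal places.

By the Fisher identity, 1 + r = (1 + i)/(1 + π).
1 + r = 1.01900 / 1.06190 = 0.959601
r = 0.959601 − 1 = -4.0399%, i.e. -0.0404.

-0.0404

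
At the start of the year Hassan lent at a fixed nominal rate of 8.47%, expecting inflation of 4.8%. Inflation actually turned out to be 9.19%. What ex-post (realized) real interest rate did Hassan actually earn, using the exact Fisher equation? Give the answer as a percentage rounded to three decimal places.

Ex-post: (1 + 0.0847)/(1 + 0.0919) − 1 = -0.6594%
So the realized real rate is -0.659%.

-0.659%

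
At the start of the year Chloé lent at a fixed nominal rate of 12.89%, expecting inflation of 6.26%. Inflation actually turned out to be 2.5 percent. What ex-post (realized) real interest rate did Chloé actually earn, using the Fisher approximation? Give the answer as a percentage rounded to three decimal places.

10.390%

Ex-post: 12.89% − 2.5% = 10.390%
So the realized real rate is 10.390%.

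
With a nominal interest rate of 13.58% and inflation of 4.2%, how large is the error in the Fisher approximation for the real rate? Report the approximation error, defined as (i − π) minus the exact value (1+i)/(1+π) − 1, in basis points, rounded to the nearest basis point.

38 basis points

Approximate: r ≈ 13.580% − 4.200% = 9.3800%
Exact: (1 + 0.1358)/(1 + 0.0420) − 1 = 9.0019%
Error = 9.3800% − 9.0019% = 0.3781% → 38 basis points.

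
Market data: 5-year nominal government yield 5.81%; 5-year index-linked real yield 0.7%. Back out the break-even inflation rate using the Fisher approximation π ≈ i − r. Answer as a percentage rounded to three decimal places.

5.110%

π ≈ i − r = 5.81% − 0.7% → 5.110%.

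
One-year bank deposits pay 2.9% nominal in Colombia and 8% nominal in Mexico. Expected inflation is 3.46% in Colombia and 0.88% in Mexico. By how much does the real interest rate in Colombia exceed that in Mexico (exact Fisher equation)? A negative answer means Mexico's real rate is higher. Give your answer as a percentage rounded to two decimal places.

-7.60%

Colombia: (1 + 0.0290)/(1 + 0.0346) − 1 = -0.5413%
Mexico: (1 + 0.0800)/(1 + 0.0088) − 1 = 7.0579%
Differential = -0.5413% − 7.0579% = -7.5992% → -7.60%.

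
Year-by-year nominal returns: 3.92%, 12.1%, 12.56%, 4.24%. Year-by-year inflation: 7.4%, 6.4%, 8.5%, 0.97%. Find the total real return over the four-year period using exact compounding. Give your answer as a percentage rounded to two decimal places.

9.18%

Nominal growth factor = 1.0392 × 1.1210 × 1.1256 × 1.0424 = 1.366857
Price-level growth factor = 1.0740 × 1.0640 × 1.0850 × 1.0097 = 1.251895
Real growth factor = 1.366857 / 1.251895 = 1.091831
Total real return = 1.091831 − 1 → 9.18%.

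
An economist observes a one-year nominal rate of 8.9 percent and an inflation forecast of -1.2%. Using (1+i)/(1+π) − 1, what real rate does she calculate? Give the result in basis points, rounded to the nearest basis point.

By the Fisher identity, 1 + r = (1 + i)/(1 + π).
1 + r = 1.08900 / 0.98800 = 1.102227
r = 1.102227 − 1 = 10.2227%, i.e. 1022 basis points.

1022 basis points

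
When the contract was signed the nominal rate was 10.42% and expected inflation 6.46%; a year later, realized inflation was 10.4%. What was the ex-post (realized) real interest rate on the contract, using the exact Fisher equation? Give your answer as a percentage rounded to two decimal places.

Ex-post: (1 + 0.1042)/(1 + 0.1040) − 1 = 0.0181%
So the realized real rate is 0.02%.

0.02%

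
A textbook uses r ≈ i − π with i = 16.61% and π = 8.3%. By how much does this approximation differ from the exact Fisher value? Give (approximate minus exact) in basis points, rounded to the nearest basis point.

Approximate: r ≈ 16.610% − 8.300% = 8.3100%
Exact: (1 + 0.1661)/(1 + 0.0830) − 1 = 7.6731%
Error = 8.3100% − 7.6731% = 0.6369% → 64 basis points.

64 basis points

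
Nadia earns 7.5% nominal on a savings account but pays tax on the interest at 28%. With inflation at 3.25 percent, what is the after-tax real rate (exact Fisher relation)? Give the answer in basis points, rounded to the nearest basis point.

After-tax nominal return = 7.5% × (1 − 0.28) = 5.4000%.
1 + r = 1.05400 / 1.03250 = 1.020823
After-tax real rate = 1.020823 − 1 → 208 basis points.

208 basis points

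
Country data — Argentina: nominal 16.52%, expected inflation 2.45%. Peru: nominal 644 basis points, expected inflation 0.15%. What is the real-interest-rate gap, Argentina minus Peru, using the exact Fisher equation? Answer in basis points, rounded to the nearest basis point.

745 basis points

Argentina: (1 + 0.1652)/(1 + 0.0245) − 1 = 13.7335%
Peru: (1 + 0.0644)/(1 + 0.0015) − 1 = 6.2806%
Differential = 13.7335% − 6.2806% = 7.4529% → 745 basis points.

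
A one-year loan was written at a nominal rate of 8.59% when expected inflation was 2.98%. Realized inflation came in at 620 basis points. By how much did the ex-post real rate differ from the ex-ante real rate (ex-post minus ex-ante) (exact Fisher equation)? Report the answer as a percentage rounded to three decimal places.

-3.197%

Ex-ante: (1 + 0.0859)/(1 + 0.0298) − 1 = 5.4477%
Ex-post: (1 + 0.0859)/(1 + 0.0620) − 1 = 2.2505%
Difference (ex-post − ex-ante) = -3.1972% → -3.197%.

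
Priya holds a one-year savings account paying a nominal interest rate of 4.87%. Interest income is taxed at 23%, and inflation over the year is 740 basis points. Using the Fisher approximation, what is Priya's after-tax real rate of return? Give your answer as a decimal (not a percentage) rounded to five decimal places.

-0.03650

After-tax nominal return = 4.87% × (1 − 0.23) = 3.7499%.
r ≈ 3.7499% − 7.4% → -0.03650.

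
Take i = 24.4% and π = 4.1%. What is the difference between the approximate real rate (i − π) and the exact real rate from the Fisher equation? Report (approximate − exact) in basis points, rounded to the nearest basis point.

80 basis points

Approximate: r ≈ 24.400% − 4.100% = 20.3000%
Exact: (1 + 0.2440)/(1 + 0.0410) − 1 = 19.5005%
Error = 20.3000% − 19.5005% = 0.7995% → 80 basis points.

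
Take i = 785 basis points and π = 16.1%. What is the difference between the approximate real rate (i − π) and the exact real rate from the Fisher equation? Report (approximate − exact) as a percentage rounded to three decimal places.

-1.144%

Approximate: r ≈ 7.850% − 16.100% = -8.2500%
Exact: (1 + 0.0785)/(1 + 0.1610) − 1 = -7.1059%
Error = -8.2500% − (-7.1059%) = -1.1441% → -1.144%.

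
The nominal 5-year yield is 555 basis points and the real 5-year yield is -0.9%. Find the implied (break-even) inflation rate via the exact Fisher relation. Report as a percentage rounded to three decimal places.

6.509%

(1 + π) = (1 + i)/(1 + r) = 1.05550 / 0.99100 = 1.065086
Break-even inflation = 1.065086 − 1 → 6.509%.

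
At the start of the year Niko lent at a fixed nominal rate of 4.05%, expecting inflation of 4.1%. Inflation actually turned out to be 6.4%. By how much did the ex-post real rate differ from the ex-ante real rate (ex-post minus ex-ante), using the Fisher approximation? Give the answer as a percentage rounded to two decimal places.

-2.30%

Ex-ante: 4.05% − 4.1% = -0.050%
Ex-post: 4.05% − 6.4% = -2.350%
Difference (ex-post − ex-ante) = -2.3000% → -2.30%.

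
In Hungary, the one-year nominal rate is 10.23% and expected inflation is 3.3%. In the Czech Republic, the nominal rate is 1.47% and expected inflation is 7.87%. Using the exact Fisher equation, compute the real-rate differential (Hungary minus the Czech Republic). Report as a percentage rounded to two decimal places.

Hungary: (1 + 0.1023)/(1 + 0.0330) − 1 = 6.7086%
The Czech Republic: (1 + 0.0147)/(1 + 0.0787) − 1 = -5.9331%
Differential = 6.7086% − (-5.9331%) = 12.6417% → 12.64%.

12.64%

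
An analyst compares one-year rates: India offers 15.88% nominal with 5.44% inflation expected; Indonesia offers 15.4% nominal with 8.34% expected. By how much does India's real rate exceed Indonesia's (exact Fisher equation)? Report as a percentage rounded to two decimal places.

3.38%

India: (1 + 0.1588)/(1 + 0.0544) − 1 = 9.9014%
Indonesia: (1 + 0.1540)/(1 + 0.0834) − 1 = 6.5165%
Differential = 9.9014% − 6.5165% = 3.3848% → 3.38%.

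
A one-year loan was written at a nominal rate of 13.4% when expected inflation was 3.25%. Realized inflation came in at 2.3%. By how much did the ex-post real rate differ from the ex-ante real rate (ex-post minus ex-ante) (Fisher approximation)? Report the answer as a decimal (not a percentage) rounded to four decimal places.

Ex-ante: 13.4% − 3.25% = 10.150%
Ex-post: 13.4% − 2.3% = 11.100%
Difference (ex-post − ex-ante) = 0.9500% → 0.0095.

0.0095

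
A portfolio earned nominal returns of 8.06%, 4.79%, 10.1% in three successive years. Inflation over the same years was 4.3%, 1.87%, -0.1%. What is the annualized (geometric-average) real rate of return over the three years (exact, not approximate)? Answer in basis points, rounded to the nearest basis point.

551 basis points

Nominal growth factor = 1.0806 × 1.0479 × 1.1010 = 1.24672917
Price-level growth factor = 1.0430 × 1.0187 × 0.9990 = 1.06144160
Real growth factor = 1.24672917 / 1.06144160 = 1.17456220
Annualized real rate = 1.17456220^(1/3) − 1 = 5.5096% → 551 basis points.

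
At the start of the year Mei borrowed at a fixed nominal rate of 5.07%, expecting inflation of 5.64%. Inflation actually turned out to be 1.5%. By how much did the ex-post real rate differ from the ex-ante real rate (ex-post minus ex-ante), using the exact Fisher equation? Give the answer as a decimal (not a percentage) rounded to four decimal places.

0.0406

Ex-ante: (1 + 0.0507)/(1 + 0.0564) − 1 = -0.5396%
Ex-post: (1 + 0.0507)/(1 + 0.0150) − 1 = 3.5172%
Difference (ex-post − ex-ante) = 4.0568% → 0.0406.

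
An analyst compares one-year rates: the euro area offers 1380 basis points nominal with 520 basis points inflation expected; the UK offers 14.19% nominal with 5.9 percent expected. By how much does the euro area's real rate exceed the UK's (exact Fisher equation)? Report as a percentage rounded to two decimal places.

The euro area: (1 + 0.1380)/(1 + 0.0520) − 1 = 8.1749%
The UK: (1 + 0.1419)/(1 + 0.0590) − 1 = 7.8281%
Differential = 8.1749% − 7.8281% = 0.3468% → 0.35%.

0.35%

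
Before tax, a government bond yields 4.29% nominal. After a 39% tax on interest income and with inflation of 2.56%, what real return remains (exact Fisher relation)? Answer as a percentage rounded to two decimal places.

0.06%

After-tax nominal return = 4.29% × (1 − 0.39) = 2.6169%.
1 + r = 1.026169 / 1.02560 = 1.000555
After-tax real rate = 1.000555 − 1 → 0.06%.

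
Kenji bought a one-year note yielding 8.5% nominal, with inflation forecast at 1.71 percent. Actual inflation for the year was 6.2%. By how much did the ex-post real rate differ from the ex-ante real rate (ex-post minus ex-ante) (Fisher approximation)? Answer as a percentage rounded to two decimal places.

-4.49%

Ex-ante: 8.5% − 1.71% = 6.790%
Ex-post: 8.5% − 6.2% = 2.300%
Difference (ex-post − ex-ante) = -4.4900% → -4.49%.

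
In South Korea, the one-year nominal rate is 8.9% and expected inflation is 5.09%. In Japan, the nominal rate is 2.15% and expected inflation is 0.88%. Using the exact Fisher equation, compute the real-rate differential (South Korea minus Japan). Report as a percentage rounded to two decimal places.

South Korea: (1 + 0.0890)/(1 + 0.0509) − 1 = 3.6255%
Japan: (1 + 0.0215)/(1 + 0.0088) − 1 = 1.2589%
Differential = 3.6255% − 1.2589% = 2.3665% → 2.37%.

2.37%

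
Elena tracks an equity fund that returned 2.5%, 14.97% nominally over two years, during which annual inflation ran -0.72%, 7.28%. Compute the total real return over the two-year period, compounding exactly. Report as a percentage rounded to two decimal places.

Nominal growth factor = 1.0250 × 1.1497 = 1.178443
Price-level growth factor = 0.9928 × 1.0728 = 1.065076
Real growth factor = 1.178443 / 1.065076 = 1.106440
Total real return = 1.106440 − 1 → 10.64%.

10.64%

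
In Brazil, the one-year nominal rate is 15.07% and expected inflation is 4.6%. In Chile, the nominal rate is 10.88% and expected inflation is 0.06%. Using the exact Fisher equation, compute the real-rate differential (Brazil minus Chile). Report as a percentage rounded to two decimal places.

Brazil: (1 + 0.1507)/(1 + 0.0460) − 1 = 10.0096%
Chile: (1 + 0.1088)/(1 + 0.0006) − 1 = 10.8135%
Differential = 10.0096% − 10.8135% = -0.8040% → -0.80%.

-0.80%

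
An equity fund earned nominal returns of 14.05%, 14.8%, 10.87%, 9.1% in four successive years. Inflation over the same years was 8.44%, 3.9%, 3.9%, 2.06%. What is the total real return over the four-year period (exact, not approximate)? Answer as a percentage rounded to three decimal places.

32.556%

Compound the nominal returns: 1.1405 × 1.1480 × 1.1087 × 1.0910 = 1.583711.
Compound inflation: 1.0844 × 1.0390 × 1.0390 × 1.0206 = 1.194748.
Deflate: 1.583711 / 1.194748 = 1.325561.
Total real return = 1.325561 − 1 → 32.556%.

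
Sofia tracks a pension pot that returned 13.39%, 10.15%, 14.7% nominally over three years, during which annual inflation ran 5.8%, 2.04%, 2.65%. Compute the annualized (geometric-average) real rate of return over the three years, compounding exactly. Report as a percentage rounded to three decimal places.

8.935%

Compound the nominal returns: 1.1339 × 1.1015 × 1.1470 = 1.43259250.
Compound inflation: 1.0580 × 1.0204 × 1.0265 = 1.10819215.
Deflate: 1.43259250 / 1.10819215 = 1.29272933.
Annualized real rate = 1.29272933^(1/3) − 1 = 8.9354% → 8.935%.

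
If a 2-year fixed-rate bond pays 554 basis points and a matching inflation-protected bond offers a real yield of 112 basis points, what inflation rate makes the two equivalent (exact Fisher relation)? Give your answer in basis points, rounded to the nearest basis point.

(1 + π) = (1 + i)/(1 + r) = 1.05540 / 1.01120 = 1.043710
Break-even inflation = 1.043710 − 1 → 437 basis points.

437 basis points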